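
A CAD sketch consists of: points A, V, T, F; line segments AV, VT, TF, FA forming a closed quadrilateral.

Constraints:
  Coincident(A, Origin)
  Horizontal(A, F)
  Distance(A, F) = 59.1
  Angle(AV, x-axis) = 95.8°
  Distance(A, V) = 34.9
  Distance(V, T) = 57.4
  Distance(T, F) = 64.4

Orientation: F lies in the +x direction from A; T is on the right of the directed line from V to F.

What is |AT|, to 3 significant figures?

22.7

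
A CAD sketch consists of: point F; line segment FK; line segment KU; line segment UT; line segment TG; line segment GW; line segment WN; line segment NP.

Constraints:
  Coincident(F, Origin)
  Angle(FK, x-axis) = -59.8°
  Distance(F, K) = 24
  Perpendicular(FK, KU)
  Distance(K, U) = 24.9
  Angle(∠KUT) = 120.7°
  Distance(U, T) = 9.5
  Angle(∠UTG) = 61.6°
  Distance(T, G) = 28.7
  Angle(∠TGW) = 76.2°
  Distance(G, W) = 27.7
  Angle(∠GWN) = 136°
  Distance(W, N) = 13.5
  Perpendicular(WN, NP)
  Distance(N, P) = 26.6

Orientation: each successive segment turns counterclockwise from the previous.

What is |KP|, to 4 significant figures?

32.98

∠GWN = 136.0° gives WN at -4.300° from the x-axis; with |WN| = 13.5, N = (40.20, -33.84). The perpendicularity gives NP at right angles to WN, so NP runs at 85.70°; with |NP| = 26.6, P = (42.20, -7.316). Then |KP| = |P − K| = 32.98.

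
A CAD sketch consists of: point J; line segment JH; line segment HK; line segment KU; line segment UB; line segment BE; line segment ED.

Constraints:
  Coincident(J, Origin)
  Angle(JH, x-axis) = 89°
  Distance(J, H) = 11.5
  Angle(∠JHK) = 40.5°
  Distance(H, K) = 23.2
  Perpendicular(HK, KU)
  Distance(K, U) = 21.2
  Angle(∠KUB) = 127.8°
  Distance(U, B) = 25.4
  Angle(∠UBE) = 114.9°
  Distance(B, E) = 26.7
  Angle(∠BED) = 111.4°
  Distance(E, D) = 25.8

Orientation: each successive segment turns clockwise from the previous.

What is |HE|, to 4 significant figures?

32.02

∠KUB = 127.8° gives UB at 167.3° from the x-axis; with |UB| = 25.4, B = (-26.18, -14.30). ∠UBE = 114.9° gives BE at 102.2° from the x-axis; with |BE| = 26.7, E = (-31.82, 11.79). Then |HE| = |E − H| = 32.02.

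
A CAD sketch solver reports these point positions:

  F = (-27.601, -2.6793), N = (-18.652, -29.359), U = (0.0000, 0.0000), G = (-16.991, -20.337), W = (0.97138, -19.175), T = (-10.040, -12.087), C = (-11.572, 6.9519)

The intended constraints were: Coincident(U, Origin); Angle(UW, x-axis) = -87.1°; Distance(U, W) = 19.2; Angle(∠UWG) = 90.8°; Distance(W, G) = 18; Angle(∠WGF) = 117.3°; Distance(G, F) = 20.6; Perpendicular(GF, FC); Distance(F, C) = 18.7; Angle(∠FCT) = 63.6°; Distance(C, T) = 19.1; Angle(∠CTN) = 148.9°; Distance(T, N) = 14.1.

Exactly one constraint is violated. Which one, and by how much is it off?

Distance(T, N) = 14.1 — off by 5.20.

U = (0.00, 0.00) ✓; UW at -87.10° ✓; |UW| = 19.20 ✓; ∠UWG = 90.80° ✓; |WG| = 18.00 ✓; ∠WGF = 117.3° ✓; |GF| = 20.60 ✓; ∠(GF, FC) = 90.00° ✓; |FC| = 18.70 ✓; ∠FCT = 63.60° ✓; |CT| = 19.10 ✓; ∠CTN = 148.9° ✓; |TN| = 19.30 ✗.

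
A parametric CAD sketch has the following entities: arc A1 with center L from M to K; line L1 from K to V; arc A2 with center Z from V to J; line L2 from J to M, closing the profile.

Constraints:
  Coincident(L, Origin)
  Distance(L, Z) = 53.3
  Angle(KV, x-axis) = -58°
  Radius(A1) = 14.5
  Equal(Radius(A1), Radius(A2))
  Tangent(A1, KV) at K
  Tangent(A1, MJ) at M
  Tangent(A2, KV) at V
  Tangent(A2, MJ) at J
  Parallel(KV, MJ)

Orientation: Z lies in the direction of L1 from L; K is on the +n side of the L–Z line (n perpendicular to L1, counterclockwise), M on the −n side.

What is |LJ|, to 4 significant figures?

55.24

Tangency of A1 to both parallel lines with radius 14.5 puts K and M at L ± 14.5·n: K = (12.30, 7.684), M = (-12.30, -7.684). Equal radii place V and J the same way about Z: V = Z + 14.5·n = (40.54, -37.52), J = Z − 14.5·n = (15.95, -52.88). Then |LJ| = |J − L| = 55.24.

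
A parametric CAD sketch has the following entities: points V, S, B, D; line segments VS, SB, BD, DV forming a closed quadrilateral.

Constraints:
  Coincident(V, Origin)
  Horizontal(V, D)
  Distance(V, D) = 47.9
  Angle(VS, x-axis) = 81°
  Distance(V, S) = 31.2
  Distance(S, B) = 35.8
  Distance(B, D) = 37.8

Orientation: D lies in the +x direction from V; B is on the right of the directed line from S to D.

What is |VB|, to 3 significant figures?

11.3

V is at the origin; VD is horizontal with |VD| = 47.9 and D in +x, so D = (47.9, 0). VS runs at 81.0° with |VS| = 31.2, so S = (4.88, 30.8). B is determined by |SB| = 35.8 and |BD| = 37.8 together: it lies at the intersection of circle(S, 35.8) and circle(D, 37.8). With |SD| = 52.9, the foot of the radical line on SD is 25.1 from S and the perpendicular offset is √(35.8² − 25.1²) = 25.6. Taking the right-of-SD solution: B = (10.4, -4.56).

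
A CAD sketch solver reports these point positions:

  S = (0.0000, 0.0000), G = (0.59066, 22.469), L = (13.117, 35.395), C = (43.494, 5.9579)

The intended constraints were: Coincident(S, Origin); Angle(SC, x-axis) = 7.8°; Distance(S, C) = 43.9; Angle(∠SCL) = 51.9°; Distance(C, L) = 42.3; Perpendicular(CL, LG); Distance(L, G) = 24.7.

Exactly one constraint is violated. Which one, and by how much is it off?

Distance(L, G) = 24.7 — off by 6.70.

S = (0.00, 0.00) ✓; SC at 7.800° ✓; |SC| = 43.90 ✓; ∠SCL = 51.90° ✓; |CL| = 42.30 ✓; ∠(CL, LG) = 90.00° ✓; |LG| = 18.00 ✗.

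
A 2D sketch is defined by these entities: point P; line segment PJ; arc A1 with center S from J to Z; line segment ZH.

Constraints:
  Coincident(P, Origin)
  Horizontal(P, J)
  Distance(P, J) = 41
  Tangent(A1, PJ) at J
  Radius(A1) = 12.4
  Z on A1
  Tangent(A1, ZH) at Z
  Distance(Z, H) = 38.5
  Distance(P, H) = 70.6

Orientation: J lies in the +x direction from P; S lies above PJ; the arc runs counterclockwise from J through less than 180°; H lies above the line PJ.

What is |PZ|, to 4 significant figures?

55.14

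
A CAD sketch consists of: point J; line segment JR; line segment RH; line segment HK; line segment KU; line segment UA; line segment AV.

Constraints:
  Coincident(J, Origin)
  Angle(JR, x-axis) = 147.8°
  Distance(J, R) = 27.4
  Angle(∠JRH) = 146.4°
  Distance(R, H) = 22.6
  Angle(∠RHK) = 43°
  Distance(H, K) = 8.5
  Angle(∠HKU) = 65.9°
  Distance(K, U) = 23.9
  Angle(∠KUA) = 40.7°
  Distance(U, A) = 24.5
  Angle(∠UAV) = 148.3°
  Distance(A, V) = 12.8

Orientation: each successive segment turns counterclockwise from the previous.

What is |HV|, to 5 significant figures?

14.860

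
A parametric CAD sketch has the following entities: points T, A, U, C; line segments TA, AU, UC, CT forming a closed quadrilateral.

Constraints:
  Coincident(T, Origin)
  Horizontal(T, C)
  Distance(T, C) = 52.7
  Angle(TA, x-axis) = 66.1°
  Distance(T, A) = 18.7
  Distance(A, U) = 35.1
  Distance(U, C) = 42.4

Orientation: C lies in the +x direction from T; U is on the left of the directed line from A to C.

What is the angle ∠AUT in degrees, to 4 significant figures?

9.724°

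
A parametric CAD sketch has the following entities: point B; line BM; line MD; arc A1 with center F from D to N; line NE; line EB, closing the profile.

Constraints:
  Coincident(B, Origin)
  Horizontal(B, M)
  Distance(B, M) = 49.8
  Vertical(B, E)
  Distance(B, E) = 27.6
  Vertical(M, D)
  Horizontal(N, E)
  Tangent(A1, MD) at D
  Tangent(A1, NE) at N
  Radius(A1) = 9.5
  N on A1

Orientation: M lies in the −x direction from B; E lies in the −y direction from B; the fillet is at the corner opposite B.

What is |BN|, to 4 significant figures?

48.85

The virtual corner opposite B is at (-49.80, -27.60). Tangency of A1 to MD means the radius FD is perpendicular to MD and tangency of A1 to NE means the radius FN is perpendicular to NE, with radius 9.5, so the center F sits 9.5 in from both sides at F = (-40.30, -18.10). That places the tangent points at D = (-49.80, -18.10) on MD and N = (-40.30, -27.60) on NE. Then |BN| = |N − B| = 48.85.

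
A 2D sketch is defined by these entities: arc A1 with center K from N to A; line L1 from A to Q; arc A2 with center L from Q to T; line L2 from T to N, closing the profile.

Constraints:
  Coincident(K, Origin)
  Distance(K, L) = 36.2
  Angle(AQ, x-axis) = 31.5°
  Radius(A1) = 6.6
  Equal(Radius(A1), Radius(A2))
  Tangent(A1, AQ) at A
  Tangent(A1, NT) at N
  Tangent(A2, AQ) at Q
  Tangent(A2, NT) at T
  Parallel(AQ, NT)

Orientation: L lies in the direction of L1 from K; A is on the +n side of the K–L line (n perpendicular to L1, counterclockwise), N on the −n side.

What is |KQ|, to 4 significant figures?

36.80

The slot axis is L1's direction at 31.5°, so u = (cos 31.5°, sin 31.5°) = (0.8526, 0.5225) and n = (−sin 31.5°, cos 31.5°) = (-0.5225, 0.8526). K is at the origin and L lies 36.2 along u from K, so L = 36.2·u = (30.87, 18.91). Tangency of A1 to both parallel lines with radius 6.6 puts A and N at K ± 6.6·n: A = (-3.448, 5.627), N = (3.448, -5.627). Equal radii place Q and T the same way about L: Q = L + 6.6·n = (27.42, 24.54), T = L − 6.6·n = (34.31, 13.29). Then |KQ| = |Q − K| = 36.80.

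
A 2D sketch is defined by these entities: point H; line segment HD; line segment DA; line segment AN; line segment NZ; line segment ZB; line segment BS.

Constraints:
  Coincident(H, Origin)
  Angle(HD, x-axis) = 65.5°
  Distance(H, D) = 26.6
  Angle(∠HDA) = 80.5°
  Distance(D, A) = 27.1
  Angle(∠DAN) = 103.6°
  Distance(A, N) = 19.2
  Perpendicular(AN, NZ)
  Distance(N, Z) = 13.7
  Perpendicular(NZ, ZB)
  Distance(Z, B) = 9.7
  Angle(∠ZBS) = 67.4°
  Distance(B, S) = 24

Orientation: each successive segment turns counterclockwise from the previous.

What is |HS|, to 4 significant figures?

36.73

The perpendicularity gives ZB at right angles to NZ, so ZB runs at 61.40°; with |ZB| = 9.7, B = (-7.665, 16.32). ∠ZBS = 67.4° gives BS at 174.0° from the x-axis; with |BS| = 24.0, S = (-31.53, 18.83). Then |HS| = |S − H| = 36.73.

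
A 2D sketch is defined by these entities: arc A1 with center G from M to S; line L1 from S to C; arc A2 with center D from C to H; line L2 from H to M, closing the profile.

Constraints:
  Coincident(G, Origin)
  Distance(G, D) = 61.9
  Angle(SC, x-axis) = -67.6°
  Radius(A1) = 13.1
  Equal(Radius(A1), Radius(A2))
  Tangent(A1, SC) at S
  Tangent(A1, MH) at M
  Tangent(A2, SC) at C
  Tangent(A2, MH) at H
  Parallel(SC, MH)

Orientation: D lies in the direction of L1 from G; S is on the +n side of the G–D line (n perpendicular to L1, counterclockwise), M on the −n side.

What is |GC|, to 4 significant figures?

63.27

Tangency of A1 to both parallel lines with radius 13.1 puts S and M at G ± 13.1·n: S = (12.11, 4.992), M = (-12.11, -4.992). Equal radii place C and H the same way about D: C = D + 13.1·n = (35.70, -52.24), H = D − 13.1·n = (11.48, -62.22). Then |GC| = |C − G| = 63.27.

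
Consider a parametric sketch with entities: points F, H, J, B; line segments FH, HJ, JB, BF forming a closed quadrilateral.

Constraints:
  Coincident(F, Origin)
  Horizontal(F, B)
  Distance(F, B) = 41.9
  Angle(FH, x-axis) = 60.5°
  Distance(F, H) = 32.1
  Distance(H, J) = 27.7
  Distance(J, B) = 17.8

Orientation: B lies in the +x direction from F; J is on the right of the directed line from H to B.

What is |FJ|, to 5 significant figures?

24.214

F is at the origin; F and B share the same y with |FB| = 41.9 and B in +x, so B = (41.9, 0). FH runs at 60.5° with |FH| = 32.1, so H = (15.807, 27.938). J is determined by |HJ| = 27.7 and |JB| = 17.8 together: it lies at the intersection of circle(H, 27.7) and circle(B, 17.8). With |HB| = 38.228, the foot of the radical line on HB is 25.006 from H and the perpendicular offset is √(27.7² − 25.006²) = 11.916. Taking the right-of-HB solution: J = (24.166, 1.5298).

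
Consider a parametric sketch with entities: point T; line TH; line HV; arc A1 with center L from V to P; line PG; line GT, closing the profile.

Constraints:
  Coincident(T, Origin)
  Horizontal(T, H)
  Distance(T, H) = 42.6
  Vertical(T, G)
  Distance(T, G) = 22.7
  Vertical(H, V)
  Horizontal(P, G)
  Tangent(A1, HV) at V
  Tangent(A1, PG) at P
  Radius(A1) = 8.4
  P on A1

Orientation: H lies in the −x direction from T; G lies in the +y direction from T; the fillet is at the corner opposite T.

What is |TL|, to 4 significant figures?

37.07

T is at the origin; T and H share the same y with |TH| = 42.6 and H on the −x side, so H = (-42.60, 0.000). TG is vertical with |TG| = 22.7 and G on the +y side, so G = (0.000, 22.70). The virtual corner opposite T is at (-42.60, 22.70). A1 meets HV tangentially, so LV is at right angles to HV and the tangent condition forces LP to be normal to PG, with radius 8.4, so the center L sits 8.4 in from both sides at L = (-34.20, 14.30). Then |TL| = |L − T| = 37.07.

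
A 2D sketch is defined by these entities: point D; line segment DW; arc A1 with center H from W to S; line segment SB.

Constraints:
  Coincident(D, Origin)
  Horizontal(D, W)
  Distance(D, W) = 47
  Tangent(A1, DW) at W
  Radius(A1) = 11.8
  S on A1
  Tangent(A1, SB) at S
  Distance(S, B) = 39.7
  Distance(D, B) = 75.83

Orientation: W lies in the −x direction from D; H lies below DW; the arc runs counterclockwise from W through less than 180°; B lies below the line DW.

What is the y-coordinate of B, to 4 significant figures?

-52.49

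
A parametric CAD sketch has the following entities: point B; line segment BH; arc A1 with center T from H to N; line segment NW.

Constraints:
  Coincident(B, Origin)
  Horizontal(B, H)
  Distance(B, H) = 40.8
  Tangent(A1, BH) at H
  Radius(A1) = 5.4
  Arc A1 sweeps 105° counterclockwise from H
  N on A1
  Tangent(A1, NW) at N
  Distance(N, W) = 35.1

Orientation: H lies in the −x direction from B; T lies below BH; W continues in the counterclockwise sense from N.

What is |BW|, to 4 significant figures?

54.96

B is at the origin; B and H share the same y with |BH| = 40.8 and H on the −x side, so H = (-40.80, 0.000). Tangency of A1 to BH means the radius TH is perpendicular to BH, so T = H + (0, -5.4) = (-40.80, -5.400). On A1, H sits at bearing 90° from T; a 105° counterclockwise sweep puts N at bearing 195°, so N = T + 5.4·(cos 195°, sin 195°) = (-46.02, -6.798). A1 meets NW tangentially, so TN is at right angles to NW, so NW runs along (−sin 195°, cos 195°); with |NW| = 35.1, W = (-36.93, -40.70). Then |BW| = |W − B| = 54.96.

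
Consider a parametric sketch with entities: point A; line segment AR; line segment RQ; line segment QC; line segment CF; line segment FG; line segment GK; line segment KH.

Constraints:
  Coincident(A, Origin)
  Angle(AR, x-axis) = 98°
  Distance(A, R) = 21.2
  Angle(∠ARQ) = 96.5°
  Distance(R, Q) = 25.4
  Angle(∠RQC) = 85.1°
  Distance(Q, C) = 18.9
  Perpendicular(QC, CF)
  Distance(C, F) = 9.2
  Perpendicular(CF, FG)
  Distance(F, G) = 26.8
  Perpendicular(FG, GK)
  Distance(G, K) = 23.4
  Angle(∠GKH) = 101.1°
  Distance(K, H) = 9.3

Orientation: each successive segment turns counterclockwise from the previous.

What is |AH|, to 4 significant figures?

47.38

A is at the origin; AR runs at 98.0° with length 21.2, so R = (-2.950, 20.99). ∠ARQ = 96.5° gives RQ at -178.5° from the x-axis; with |RQ| = 25.4, Q = (-28.34, 20.33). ∠RQC = 85.1° gives QC at -83.60° from the x-axis; with |QC| = 18.9, C = (-26.24, 1.547). The perpendicularity gives CF at right angles to QC, so CF runs at 6.400°; with |CF| = 9.2, F = (-17.09, 2.572). CF is perpendicular to FG, so FG runs at 96.40°; with |FG| = 26.8, G = (-20.08, 29.21). FG ⟂ GK, so GK runs at -173.6°; with |GK| = 23.4, K = (-43.33, 26.60). ∠GKH = 101.1° gives KH at -94.70° from the x-axis; with |KH| = 9.3, H = (-44.10, 17.33). Then |AH| = |H − A| = 47.38.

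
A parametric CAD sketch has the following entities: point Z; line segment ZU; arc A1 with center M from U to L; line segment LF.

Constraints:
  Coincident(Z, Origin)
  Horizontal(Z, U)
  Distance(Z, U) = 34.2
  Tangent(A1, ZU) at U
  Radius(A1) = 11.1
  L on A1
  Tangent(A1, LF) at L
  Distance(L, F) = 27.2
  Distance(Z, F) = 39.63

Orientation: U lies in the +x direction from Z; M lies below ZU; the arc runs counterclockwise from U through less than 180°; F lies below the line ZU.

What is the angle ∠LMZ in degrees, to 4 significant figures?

6.114°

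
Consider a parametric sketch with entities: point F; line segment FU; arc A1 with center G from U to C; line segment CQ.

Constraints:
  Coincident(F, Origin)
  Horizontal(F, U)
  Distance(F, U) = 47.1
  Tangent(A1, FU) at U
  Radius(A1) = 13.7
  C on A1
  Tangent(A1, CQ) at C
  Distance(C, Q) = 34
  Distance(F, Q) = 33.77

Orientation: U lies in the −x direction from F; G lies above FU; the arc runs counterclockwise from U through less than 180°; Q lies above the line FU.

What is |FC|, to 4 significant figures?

37.03

Checks: F = (0.00, 0.00) ✓; |GC| = 13.70 ✓; ∠(GC, CQ) = 90.00° ✓; |CQ| = 34.00 ✓; |FQ| = 33.77 ✓.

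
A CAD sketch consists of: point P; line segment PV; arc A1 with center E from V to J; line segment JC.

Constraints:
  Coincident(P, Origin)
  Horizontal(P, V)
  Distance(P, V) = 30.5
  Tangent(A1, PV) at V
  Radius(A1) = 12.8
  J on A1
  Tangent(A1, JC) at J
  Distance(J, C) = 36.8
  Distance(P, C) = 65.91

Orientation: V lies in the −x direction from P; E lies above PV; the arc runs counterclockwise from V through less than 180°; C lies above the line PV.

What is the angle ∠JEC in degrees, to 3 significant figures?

70.8°

Checks: P = (0.00, 0.00) ✓; |EJ| = 12.80 ✓; ∠(EJ, JC) = 90.00° ✓; |JC| = 36.80 ✓; |PC| = 65.91 ✓.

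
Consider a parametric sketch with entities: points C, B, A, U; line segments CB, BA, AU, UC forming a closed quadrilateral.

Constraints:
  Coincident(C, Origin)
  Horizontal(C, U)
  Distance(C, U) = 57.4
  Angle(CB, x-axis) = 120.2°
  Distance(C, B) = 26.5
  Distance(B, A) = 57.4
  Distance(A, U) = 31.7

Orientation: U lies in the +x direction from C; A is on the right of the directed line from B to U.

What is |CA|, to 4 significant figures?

33.27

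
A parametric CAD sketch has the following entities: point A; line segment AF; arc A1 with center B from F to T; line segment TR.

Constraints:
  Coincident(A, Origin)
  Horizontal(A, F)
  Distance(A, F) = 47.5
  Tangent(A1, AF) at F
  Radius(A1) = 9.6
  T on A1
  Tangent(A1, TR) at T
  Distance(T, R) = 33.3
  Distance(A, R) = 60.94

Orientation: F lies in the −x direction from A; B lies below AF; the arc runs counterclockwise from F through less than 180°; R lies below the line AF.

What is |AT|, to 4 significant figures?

57.85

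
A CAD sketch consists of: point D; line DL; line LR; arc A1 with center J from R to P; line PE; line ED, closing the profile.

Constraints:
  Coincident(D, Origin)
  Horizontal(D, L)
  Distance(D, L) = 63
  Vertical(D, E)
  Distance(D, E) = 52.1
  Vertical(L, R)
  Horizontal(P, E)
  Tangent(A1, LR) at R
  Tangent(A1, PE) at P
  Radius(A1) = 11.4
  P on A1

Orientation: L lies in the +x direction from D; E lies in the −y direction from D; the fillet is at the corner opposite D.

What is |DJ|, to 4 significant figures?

65.72

D is at the origin; D and L share the same y with |DL| = 63.0 and L on the +x side, so L = (63.00, 0.000). DE is vertical with |DE| = 52.1 and E on the −y side, so E = (0.000, -52.10). The virtual corner opposite D is at (63.00, -52.10). Tangency of A1 to LR means the radius JR is perpendicular to LR and since A1 is tangent to PE there, JP ⟂ PE, with radius 11.4, so the center J sits 11.4 in from both sides at J = (51.60, -40.70). Then |DJ| = |J − D| = 65.72.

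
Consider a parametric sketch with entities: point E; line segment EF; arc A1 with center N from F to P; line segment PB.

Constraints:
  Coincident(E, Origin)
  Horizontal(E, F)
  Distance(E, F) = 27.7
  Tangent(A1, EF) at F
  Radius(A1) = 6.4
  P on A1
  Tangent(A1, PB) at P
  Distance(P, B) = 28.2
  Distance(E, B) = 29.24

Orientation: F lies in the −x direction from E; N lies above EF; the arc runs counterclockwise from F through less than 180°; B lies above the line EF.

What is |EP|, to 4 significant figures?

22.34

Checks: |NP| = 6.400 ✓; ∠(NP, PB) = 90.00° ✓; |PB| = 28.20 ✓; |EB| = 29.24 ✓.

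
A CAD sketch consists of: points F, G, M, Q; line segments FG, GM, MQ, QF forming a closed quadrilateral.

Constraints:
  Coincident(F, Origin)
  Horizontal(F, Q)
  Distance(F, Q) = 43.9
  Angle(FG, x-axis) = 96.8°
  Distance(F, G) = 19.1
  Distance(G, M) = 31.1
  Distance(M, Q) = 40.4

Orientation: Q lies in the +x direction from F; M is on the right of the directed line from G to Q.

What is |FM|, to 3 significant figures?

12.4

Checks: |GM| = 31.10 ✓; |MQ| = 40.40 ✓.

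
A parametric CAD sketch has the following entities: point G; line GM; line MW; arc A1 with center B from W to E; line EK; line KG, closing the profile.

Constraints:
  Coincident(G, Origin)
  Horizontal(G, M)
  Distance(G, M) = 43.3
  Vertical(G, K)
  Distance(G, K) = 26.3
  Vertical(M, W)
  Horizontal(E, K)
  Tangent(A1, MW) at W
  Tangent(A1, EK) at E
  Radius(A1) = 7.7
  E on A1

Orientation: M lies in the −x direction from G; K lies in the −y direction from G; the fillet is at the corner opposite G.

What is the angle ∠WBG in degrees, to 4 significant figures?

152.4°

The virtual corner opposite G is at (-43.30, -26.30). The tangent condition forces BW to be normal to MW and since A1 is tangent to EK there, BE ⟂ EK, with radius 7.7, so the center B sits 7.7 in from both sides at B = (-35.60, -18.60). That places the tangent points at W = (-43.30, -18.60) on MW and E = (-35.60, -26.30) on EK. Then cos ∠WBG = BW·BG / (|BW||BG|), giving 152.4°.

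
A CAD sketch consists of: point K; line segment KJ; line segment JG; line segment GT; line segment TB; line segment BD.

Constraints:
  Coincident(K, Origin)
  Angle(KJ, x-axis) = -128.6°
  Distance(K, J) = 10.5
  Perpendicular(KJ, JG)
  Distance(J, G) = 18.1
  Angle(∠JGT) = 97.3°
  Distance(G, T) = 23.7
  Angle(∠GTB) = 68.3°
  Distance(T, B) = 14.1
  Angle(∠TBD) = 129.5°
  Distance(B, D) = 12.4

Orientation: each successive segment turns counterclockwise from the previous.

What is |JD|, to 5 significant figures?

9.0426

K is at the origin; KJ runs at -128.6° with length 10.5, so J = (-6.5507, -8.2060). KJ ⟂ JG, so JG runs at -38.600°; with |JG| = 18.1, G = (7.5948, -19.498). ∠JGT = 97.3° gives GT at 44.100° from the x-axis; with |GT| = 23.7, T = (24.614, -3.0051). ∠GTB = 68.3° gives TB at 155.80° from the x-axis; with |TB| = 14.1, B = (11.753, 2.7749). ∠TBD = 129.5° gives BD at -153.70° from the x-axis; with |BD| = 12.4, D = (0.63705, -2.7192). Then |JD| = |D − J| = 9.0426.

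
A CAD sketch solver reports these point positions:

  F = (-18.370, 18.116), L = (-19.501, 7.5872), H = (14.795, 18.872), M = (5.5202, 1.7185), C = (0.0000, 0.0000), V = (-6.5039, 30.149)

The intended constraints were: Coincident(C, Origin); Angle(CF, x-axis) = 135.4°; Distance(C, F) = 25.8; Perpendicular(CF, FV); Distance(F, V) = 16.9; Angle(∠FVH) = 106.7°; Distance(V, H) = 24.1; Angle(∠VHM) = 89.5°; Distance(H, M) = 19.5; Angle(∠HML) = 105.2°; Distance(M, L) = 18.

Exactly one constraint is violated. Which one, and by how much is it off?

Distance(M, L) = 18 — off by 7.70.

C = (0.00, 0.00) ✓; CF at 135.4° ✓; |CF| = 25.80 ✓; ∠(CF, FV) = 90.00° ✓; |FV| = 16.90 ✓; ∠FVH = 106.7° ✓; |VH| = 24.10 ✓; ∠VHM = 89.50° ✓; |HM| = 19.50 ✓; ∠HML = 105.2° ✓; |ML| = 25.70 ✗.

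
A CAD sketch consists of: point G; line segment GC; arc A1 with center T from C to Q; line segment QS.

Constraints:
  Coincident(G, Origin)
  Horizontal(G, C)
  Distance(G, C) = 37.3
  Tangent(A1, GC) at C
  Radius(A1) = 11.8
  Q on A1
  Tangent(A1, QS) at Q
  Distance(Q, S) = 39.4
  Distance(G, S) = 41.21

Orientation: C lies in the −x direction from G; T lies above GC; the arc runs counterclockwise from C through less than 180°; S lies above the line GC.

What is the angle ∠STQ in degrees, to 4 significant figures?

73.33°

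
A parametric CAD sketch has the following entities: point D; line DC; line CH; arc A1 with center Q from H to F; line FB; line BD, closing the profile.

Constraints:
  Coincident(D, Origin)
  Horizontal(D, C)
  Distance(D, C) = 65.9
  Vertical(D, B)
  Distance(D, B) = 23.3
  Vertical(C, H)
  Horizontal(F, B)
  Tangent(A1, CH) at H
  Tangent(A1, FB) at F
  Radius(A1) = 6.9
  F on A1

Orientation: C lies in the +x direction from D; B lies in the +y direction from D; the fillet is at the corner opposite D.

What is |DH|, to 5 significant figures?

67.910

The virtual corner opposite D is at (65.900, 23.300). The tangent condition forces QH to be normal to CH and since A1 is tangent to FB there, QF ⟂ FB, with radius 6.9, so the center Q sits 6.9 in from both sides at Q = (59.000, 16.400). That places the tangent points at H = (65.900, 16.400) on CH and F = (59.000, 23.300) on FB. Then |DH| = |H − D| = 67.910.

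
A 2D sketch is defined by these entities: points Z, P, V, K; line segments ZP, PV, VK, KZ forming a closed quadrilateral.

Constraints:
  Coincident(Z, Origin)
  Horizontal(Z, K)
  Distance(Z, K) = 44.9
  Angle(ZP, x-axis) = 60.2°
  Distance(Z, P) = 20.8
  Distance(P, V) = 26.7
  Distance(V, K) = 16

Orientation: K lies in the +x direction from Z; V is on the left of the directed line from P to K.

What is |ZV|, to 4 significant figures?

39.17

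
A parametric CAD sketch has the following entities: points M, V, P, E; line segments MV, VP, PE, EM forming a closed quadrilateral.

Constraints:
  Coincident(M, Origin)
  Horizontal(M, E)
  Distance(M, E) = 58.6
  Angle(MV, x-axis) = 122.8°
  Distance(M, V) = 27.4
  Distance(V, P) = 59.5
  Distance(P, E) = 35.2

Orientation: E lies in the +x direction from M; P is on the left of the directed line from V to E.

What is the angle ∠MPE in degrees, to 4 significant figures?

78.49°

Checks: |VP| = 59.50 ✓; |PE| = 35.20 ✓.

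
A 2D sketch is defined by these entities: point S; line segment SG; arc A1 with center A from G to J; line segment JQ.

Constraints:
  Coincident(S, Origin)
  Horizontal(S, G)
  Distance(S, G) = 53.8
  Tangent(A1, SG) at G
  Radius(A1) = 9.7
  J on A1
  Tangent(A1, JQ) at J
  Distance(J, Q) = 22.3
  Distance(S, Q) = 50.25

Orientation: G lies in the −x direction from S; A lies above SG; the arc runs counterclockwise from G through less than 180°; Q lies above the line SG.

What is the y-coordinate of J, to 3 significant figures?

8.00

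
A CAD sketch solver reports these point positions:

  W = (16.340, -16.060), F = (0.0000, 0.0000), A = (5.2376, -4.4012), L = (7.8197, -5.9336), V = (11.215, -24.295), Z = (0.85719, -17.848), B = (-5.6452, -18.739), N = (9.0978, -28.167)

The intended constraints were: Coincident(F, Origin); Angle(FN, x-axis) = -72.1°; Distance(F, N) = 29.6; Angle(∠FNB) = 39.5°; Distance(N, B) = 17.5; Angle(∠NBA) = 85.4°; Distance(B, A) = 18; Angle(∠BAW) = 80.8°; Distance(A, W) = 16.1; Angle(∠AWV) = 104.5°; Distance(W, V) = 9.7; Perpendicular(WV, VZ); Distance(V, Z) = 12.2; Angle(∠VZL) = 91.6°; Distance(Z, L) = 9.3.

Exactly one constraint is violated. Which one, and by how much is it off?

Distance(Z, L) = 9.3 — off by 4.50.

F = (0.00, 0.00) ✓; FN at -72.10° ✓; |FN| = 29.60 ✓; ∠FNB = 39.50° ✓; |NB| = 17.50 ✓; ∠NBA = 85.40° ✓; |BA| = 18.00 ✓; ∠BAW = 80.80° ✓; |AW| = 16.10 ✓; ∠AWV = 104.5° ✓; |WV| = 9.700 ✓; ∠(WV, VZ) = 90.00° ✓; |VZ| = 12.20 ✓; ∠VZL = 91.60° ✓; |ZL| = 13.80 ✗.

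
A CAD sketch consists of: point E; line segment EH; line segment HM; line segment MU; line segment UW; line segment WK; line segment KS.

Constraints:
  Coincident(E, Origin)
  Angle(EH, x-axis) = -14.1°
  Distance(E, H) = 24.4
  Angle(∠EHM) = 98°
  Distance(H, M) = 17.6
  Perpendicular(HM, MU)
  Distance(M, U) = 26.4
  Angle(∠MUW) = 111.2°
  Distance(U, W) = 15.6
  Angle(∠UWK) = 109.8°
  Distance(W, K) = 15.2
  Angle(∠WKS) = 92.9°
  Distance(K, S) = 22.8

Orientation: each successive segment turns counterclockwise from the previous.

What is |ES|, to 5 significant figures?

23.304

E is at the origin; EH runs at -14.1° with length 24.4, so H = (23.665, -5.9442). ∠EHM = 98.0° gives HM at 67.900° from the x-axis; with |HM| = 17.6, M = (30.286, 10.363). The perpendicularity gives MU at right angles to HM, so MU runs at 157.90°; with |MU| = 26.4, U = (5.8261, 20.295). ∠MUW = 111.2° gives UW at -133.30° from the x-axis; with |UW| = 15.6, W = (-4.8727, 8.9418). ∠UWK = 109.8° gives WK at -63.100° from the x-axis; with |WK| = 15.2, K = (2.0043, -4.6136). ∠WKS = 92.9° gives KS at 24.000° from the x-axis; with |KS| = 22.8, S = (22.833, 4.6600). Then |ES| = |S − E| = 23.304.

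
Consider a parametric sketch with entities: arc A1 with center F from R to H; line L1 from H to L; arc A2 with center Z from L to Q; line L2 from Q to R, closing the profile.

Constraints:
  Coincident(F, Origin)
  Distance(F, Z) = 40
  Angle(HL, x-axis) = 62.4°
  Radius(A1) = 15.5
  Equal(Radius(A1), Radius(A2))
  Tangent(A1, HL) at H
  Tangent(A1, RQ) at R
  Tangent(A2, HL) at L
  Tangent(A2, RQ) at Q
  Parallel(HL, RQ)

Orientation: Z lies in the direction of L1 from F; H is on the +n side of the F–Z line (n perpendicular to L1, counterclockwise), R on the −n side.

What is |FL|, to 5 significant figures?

42.898

The slot axis is L1's direction at 62.4°, so u = (cos 62.4°, sin 62.4°) = (0.46330, 0.88620) and n = (−sin 62.4°, cos 62.4°) = (-0.88620, 0.46330). F is at the origin and Z lies 40.0 along u from F, so Z = 40.0·u = (18.532, 35.448). Tangency of A1 to both parallel lines with radius 15.5 puts H and R at F ± 15.5·n: H = (-13.736, 7.1811), R = (13.736, -7.1811). Equal radii place L and Q the same way about Z: L = Z + 15.5·n = (4.7957, 42.629), Q = Z − 15.5·n = (32.268, 28.267). Then |FL| = |L − F| = 42.898.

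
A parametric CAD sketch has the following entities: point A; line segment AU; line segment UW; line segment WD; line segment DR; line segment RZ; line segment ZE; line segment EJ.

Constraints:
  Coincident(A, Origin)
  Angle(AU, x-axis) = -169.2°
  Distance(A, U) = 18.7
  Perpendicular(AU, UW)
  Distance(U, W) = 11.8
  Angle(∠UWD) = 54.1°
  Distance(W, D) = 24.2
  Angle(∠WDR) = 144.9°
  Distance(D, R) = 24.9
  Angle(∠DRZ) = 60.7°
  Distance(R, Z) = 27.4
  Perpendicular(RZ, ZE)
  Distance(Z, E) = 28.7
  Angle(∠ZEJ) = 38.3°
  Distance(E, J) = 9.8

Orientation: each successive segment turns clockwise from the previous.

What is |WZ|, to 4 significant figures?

32.84

A is at the origin; AU runs at -169.2° with length 18.7, so U = (-18.37, -3.504). AU ⟂ UW, so UW runs at 100.8°; with |UW| = 11.8, W = (-20.58, 8.087). ∠UWD = 54.1° gives WD at -25.10° from the x-axis; with |WD| = 24.2, D = (1.335, -2.179). ∠WDR = 144.9° gives DR at -60.20° from the x-axis; with |DR| = 24.9, R = (13.71, -23.79). ∠DRZ = 60.7° gives RZ at -179.5° from the x-axis; with |RZ| = 27.4, Z = (-13.69, -24.03). Then |WZ| = |Z − W| = 32.84.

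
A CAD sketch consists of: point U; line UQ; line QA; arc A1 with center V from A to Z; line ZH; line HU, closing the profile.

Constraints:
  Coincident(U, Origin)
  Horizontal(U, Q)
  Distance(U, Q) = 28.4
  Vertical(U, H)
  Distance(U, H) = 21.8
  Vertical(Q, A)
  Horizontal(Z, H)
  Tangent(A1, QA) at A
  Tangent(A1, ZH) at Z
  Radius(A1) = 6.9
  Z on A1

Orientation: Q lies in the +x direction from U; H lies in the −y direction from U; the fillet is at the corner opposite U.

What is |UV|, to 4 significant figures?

26.16

U is at the origin; UQ is horizontal with |UQ| = 28.4 and Q on the +x side, so Q = (28.40, 0.000). U and H share the same x with |UH| = 21.8 and H on the −y side, so H = (0.000, -21.80). The virtual corner opposite U is at (28.40, -21.80). Since A1 is tangent to QA there, VA ⟂ QA and since A1 is tangent to ZH there, VZ ⟂ ZH, with radius 6.9, so the center V sits 6.9 in from both sides at V = (21.50, -14.90). Then |UV| = |V − U| = 26.16.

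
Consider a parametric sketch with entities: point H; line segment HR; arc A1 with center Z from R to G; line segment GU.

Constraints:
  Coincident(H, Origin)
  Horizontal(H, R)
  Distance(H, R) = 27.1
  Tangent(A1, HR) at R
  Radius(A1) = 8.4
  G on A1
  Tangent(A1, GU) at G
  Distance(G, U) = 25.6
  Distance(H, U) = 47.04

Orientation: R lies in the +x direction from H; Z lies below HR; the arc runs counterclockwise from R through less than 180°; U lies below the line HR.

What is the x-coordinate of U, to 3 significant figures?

31.4

Checks: |ZG| = 8.400 ✓; ∠(ZG, GU) = 90.00° ✓; |GU| = 25.60 ✓; |HU| = 47.04 ✓.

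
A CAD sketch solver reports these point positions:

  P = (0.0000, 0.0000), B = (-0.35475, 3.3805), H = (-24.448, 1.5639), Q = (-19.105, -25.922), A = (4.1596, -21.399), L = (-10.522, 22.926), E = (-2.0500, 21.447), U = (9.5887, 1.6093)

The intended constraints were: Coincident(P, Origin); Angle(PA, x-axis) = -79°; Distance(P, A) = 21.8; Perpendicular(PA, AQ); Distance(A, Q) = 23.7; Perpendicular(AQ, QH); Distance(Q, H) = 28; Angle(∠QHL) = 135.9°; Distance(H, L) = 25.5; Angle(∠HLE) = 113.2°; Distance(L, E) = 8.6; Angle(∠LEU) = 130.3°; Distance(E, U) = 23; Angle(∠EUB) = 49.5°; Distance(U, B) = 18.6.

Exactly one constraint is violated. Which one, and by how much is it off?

Distance(U, B) = 18.6 — off by 8.50.

P = (0.00, 0.00) ✓; PA at -79.00° ✓; |PA| = 21.80 ✓; ∠(PA, AQ) = 90.00° ✓; |AQ| = 23.70 ✓; ∠(AQ, QH) = 90.00° ✓; |QH| = 28.00 ✓; ∠QHL = 135.9° ✓; |HL| = 25.50 ✓; ∠HLE = 113.2° ✓; |LE| = 8.600 ✓; ∠LEU = 130.3° ✓; |EU| = 23.00 ✓; ∠EUB = 49.50° ✓; |UB| = 10.10 ✗.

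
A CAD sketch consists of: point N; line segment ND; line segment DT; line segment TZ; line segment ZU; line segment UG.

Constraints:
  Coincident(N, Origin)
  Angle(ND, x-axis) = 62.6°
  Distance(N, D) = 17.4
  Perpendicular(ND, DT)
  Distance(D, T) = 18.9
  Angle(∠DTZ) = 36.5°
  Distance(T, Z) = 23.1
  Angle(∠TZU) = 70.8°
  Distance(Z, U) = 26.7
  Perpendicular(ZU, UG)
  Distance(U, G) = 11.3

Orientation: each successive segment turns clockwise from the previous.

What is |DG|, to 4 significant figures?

15.44

N is at the origin; ND runs at 62.6° with length 17.4, so D = (8.007, 15.45). The perpendicularity gives DT at right angles to ND, so DT runs at -27.40°; with |DT| = 18.9, T = (24.79, 6.750). ∠DTZ = 36.5° gives TZ at -170.9° from the x-axis; with |TZ| = 23.1, Z = (1.978, 3.097). ∠TZU = 70.8° gives ZU at 79.90° from the x-axis; with |ZU| = 26.7, U = (6.660, 29.38). The perpendicularity gives UG at right angles to ZU, so UG runs at -10.10°; with |UG| = 11.3, G = (17.79, 27.40). Then |DG| = |G − D| = 15.44.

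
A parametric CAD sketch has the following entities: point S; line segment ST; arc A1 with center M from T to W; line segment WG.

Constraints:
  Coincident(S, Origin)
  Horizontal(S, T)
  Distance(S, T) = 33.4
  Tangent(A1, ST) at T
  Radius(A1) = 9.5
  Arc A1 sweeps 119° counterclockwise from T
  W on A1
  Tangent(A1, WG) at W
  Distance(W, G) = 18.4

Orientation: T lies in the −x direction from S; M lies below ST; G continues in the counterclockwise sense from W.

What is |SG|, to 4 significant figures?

44.58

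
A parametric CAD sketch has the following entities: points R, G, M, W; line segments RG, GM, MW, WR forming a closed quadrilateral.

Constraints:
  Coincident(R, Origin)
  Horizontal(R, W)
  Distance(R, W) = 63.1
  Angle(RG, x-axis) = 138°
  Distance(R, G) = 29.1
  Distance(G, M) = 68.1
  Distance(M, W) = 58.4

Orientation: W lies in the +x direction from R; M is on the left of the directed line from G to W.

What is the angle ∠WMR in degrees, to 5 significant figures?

61.330°

R is at the origin; RW is horizontal with |RW| = 63.1 and W in +x, so W = (63.1, 0). RG runs at 138.0° with |RG| = 29.1, so G = (-21.626, 19.472). M is determined by |GM| = 68.1 and |MW| = 58.4 together: it lies at the intersection of circle(G, 68.1) and circle(W, 58.4). With |GW| = 86.934, the foot of the radical line on GW is 50.524 from G and the perpendicular offset is √(68.1² − 50.524²) = 45.661. Taking the left-of-GW solution: M = (37.842, 52.656).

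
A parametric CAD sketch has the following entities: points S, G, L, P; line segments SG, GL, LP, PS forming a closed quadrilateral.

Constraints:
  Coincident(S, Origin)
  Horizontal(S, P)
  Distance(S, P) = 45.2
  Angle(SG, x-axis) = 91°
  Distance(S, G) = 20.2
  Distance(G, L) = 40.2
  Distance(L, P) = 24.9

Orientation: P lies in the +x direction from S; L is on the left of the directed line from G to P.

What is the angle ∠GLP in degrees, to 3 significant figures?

97.1°

Checks: |GL| = 40.20 ✓; |LP| = 24.90 ✓.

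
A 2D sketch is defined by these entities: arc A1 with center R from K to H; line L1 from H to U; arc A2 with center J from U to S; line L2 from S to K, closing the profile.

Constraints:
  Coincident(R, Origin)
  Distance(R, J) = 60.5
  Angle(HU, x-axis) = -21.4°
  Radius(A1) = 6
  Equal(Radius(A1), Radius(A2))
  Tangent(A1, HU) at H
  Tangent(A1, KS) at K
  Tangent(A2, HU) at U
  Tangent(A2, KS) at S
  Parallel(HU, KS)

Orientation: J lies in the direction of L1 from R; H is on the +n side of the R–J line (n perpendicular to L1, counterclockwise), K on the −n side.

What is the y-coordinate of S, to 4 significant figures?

-27.66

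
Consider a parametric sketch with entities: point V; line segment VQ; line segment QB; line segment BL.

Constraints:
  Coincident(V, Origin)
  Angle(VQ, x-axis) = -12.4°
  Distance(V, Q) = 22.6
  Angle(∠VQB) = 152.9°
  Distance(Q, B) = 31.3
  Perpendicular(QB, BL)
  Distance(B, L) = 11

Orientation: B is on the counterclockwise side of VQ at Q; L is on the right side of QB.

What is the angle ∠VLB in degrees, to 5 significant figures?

67.503°

V is at the origin; VQ runs at -12.4° with length 22.6, so Q = 22.6·(cos -12.4°, sin -12.4°) = (22.073, -4.8530). ∠VQB = 152.9°, so QB runs at -12.4° + (180° − 152.9°) = 14.700° from the x-axis; with |QB| = 31.3, B = Q + 31.3·(cos 14.700°, sin 14.700°) = (52.348, 3.0896). QB ⟂ BL; with |BL| = 11.0 on the right of QB, L = B + 11.0·(0.25376, -0.96727) = (55.140, -7.5503). Then cos ∠VLB = LV·LB / (|LV||LB|), giving 67.503°.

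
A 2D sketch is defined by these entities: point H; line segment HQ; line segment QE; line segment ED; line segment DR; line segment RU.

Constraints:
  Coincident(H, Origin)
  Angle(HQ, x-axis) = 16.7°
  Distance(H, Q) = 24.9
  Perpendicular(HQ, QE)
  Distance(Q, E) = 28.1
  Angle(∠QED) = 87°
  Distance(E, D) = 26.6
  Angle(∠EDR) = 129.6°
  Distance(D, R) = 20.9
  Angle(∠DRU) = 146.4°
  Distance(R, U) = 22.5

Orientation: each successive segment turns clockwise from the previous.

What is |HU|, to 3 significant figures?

19.8

H is at the origin; HQ runs at 16.7° with length 24.9, so Q = (23.8, 7.16). HQ is perpendicular to QE, so QE runs at -73.3°; with |QE| = 28.1, E = (31.9, -19.8). ∠QED = 87.0° gives ED at -166° from the x-axis; with |ED| = 26.6, D = (6.08, -26.1). ∠EDR = 129.6° gives DR at 143° from the x-axis; with |DR| = 20.9, R = (-10.7, -13.6). ∠DRU = 146.4° gives RU at 110° from the x-axis; with |RU| = 22.5, U = (-18.3, 7.61). Then |HU| = |U − H| = 19.8.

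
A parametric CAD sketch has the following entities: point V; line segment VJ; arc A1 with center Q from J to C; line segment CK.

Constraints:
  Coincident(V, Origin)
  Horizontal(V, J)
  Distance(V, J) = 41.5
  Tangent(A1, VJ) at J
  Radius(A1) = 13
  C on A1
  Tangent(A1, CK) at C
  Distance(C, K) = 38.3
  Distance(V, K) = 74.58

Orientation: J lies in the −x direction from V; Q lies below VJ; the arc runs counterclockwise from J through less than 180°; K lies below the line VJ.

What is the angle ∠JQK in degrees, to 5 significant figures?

162.05°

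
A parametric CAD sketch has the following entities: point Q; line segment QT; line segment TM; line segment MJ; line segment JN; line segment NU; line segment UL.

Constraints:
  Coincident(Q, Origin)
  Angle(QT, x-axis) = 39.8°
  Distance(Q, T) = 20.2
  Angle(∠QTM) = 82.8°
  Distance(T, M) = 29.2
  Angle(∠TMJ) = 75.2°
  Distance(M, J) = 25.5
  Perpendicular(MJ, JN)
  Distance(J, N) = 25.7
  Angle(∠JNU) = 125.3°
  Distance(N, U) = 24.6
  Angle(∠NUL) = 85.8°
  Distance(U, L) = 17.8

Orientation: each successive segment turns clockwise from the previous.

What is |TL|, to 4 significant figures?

11.78

Q is at the origin; QT runs at 39.8° with length 20.2, so T = (15.52, 12.93). ∠QTM = 82.8° gives TM at -57.40° from the x-axis; with |TM| = 29.2, M = (31.25, -11.67). ∠TMJ = 75.2° gives MJ at -162.2° from the x-axis; with |MJ| = 25.5, J = (6.972, -19.46). MJ is perpendicular to JN, so JN runs at 107.8°; with |JN| = 25.7, N = (-0.8842, 5.005). ∠JNU = 125.3° gives NU at 53.10° from the x-axis; with |NU| = 24.6, U = (13.89, 24.68). ∠NUL = 85.8° gives UL at -41.10° from the x-axis; with |UL| = 17.8, L = (27.30, 12.98). Then |TL| = |L − T| = 11.78.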